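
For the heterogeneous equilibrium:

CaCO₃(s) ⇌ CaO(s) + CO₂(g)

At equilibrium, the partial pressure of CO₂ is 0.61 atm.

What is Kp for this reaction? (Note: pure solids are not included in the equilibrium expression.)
K_p = 0.61

Solids (CaCO₃, CaO) have activity 1 and are excluded.
Kp = P(CO₂) = 0.61.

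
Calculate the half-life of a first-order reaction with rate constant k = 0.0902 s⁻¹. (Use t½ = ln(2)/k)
7.68 s

t½ = ln(2)/k = 0.6931/0.0902 = 7.68 s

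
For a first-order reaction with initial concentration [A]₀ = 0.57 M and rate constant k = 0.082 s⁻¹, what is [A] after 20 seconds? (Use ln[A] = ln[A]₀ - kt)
0.1106 M

ln[A] = ln[A]₀ - k·t = ln(0.57) - (0.082)·(20) = -0.5621 - 1.6400 = -2.2021
[A] = e^(-2.2021) = 0.1106 M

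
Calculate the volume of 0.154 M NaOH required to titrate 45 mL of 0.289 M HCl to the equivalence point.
V_{base} = 84.4 mL

At equivalence: moles acid = moles base.
moles HCl = 0.289 M × 0.045 L = 0.013005 mol
V_NaOH = 0.013005 mol ÷ 0.154 M = 0.08445 L = 84.4 mL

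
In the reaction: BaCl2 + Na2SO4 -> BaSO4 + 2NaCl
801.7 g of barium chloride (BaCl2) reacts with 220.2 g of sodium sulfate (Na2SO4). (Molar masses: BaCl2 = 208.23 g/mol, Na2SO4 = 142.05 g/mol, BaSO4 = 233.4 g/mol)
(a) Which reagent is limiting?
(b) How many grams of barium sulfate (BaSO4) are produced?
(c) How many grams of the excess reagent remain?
(a) Na2SO4, (b) 361.8 g, (c) 478.9 g

Moles of BaCl2 = 801.7 g ÷ 208.23 g/mol = 3.85007 mol
Moles of Na2SO4 = 220.2 g ÷ 142.05 g/mol = 1.55016 mol
Moles ÷ coefficient: BaCl2: 3.85007/1 = 3.85, Na2SO4: 1.55016/1 = 1.55
(a) Na2SO4 has the smaller value, so Na2SO4 is the limiting reagent.
(b) Moles of BaSO4 = 1.55016 mol Na2SO4 × (1/1) = 1.55016 mol; mass = 1.55016 mol × 233.4 g/mol = 361.8 g
(c) BaCl2 consumed = 1.55016 × (1/1) = 1.55016 mol; remaining = 3.85007 − 1.55016 = 2.29991 mol; mass = 2.29991 mol × 208.23 g/mol = 478.9 g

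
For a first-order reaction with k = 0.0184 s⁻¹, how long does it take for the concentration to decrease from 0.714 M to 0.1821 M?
74.26 s

From ln[A] = ln[A]₀ - k·t: t = ln([A]₀/[A])/k = ln(0.714/0.1821)/0.0184 = ln(3.9209)/0.0184 = 1.3663/0.0184 = 74.26 s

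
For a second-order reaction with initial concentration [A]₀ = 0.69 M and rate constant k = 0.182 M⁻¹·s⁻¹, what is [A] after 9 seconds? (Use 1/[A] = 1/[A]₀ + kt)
0.3239 M

1/[A] = 1/[A]₀ + k·t = 1/0.69 + (0.182)·(9) = 1.4493 + 1.6380 = 3.0873
[A] = 1/3.0873 = 0.3239 M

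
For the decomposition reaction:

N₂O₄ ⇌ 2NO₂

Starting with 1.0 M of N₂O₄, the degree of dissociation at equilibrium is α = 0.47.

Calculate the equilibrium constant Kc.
K_c = 1.6672

x = α·[A]₀ = 0.47 × 1.0 = 0.47 M dissociated.
At eq: [N₂O₄] = 1.0 − 0.47 = 0.53 M; [NO₂] = 2x = 0.94 M.
Kc = [NO₂]²/[N₂O₄] = (0.94)²/0.53 = 1.667.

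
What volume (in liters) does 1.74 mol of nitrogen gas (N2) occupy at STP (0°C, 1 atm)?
At STP, 1 mol of gas occupies 22.4 L
Volume = 1.74 mol × 22.4 L/mol = 38.98 L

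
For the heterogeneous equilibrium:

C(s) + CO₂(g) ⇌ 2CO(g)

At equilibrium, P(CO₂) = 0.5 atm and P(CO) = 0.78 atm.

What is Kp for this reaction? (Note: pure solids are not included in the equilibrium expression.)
K_p = 1.217

Solid C is excluded.
Kp = P(CO)²/P(CO₂) = (0.78)²/0.5 = 0.6084/0.5 = 1.217.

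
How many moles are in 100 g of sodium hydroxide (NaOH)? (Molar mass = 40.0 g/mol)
Moles = 100 g ÷ 40.0 g/mol = 2.5 mol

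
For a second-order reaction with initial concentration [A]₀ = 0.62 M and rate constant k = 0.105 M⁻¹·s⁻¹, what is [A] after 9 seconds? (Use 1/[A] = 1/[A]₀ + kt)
0.3909 M

1/[A] = 1/[A]₀ + k·t = 1/0.62 + (0.105)·(9) = 1.6129 + 0.9450 = 2.5579
[A] = 1/2.5579 = 0.3909 M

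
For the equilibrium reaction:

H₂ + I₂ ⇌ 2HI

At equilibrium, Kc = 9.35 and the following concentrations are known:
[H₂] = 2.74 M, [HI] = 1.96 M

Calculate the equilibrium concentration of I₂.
[I₂] = 0.1500 M

Kc = ([HI]^2) / ([H₂] × [I₂]) = 9.35
[I₂]^1 = (product terms)/(Kc · other reactant terms) = 3.8416 / (9.35 · 2.74) = 0.14995
[I₂] = 0.1500 M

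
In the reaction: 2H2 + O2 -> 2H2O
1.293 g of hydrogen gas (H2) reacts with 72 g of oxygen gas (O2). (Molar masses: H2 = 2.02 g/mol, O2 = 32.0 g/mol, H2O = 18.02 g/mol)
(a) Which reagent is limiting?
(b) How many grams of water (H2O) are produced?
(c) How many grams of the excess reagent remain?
(a) H2, (b) 11.53 g, (c) 61.76 g

Moles of H2 = 1.293 g ÷ 2.02 g/mol = 0.640099 mol
Moles of O2 = 72 g ÷ 32.0 g/mol = 2.25 mol
Moles ÷ coefficient: H2: 0.640099/2 = 0.32, O2: 2.25/1 = 2.25
(a) H2 has the smaller value, so H2 is the limiting reagent.
(b) Moles of H2O = 0.640099 mol H2 × (2/2) = 0.640099 mol; mass = 0.640099 mol × 18.02 g/mol = 11.53 g
(c) O2 consumed = 0.640099 × (1/2) = 0.32005 mol; remaining = 2.25 − 0.32005 = 1.92995 mol; mass = 1.92995 mol × 32.0 g/mol = 61.76 g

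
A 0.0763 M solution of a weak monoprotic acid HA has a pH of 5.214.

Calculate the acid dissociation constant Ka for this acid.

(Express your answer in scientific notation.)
K_a = 4.89e-10

[H⁺] = 10^(−pH) = 10^(−5.214) = 6.109e-06 M. For HA ⇌ H⁺ + A⁻, Ka = x²/(C − x) = (6.109e-06)²/(0.0763 − 6.109e-06) = 4.89e-10.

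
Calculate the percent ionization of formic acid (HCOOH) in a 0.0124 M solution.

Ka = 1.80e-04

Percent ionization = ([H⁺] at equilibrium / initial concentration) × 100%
Percent ionization = 11.3%

Let x = [H⁺]. Ka = x²/(C - x) ⇒ x² + (1.80e-04)x - (1.80e-04)(0.0124) = 0. x = 1.4067e-03. Percent = (1.4067e-03/0.0124) × 100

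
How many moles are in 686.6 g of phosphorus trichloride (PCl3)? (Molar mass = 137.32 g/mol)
Moles = 686.6 g ÷ 137.32 g/mol = 5 mol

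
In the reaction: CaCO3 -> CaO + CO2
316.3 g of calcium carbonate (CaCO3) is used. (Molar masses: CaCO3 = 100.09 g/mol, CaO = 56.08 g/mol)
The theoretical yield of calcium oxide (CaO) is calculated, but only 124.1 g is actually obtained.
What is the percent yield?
Moles of CaCO3 = 316.3 g ÷ 100.09 g/mol = 3.16016 mol
Mole ratio: 1 mol CaO / 1 mol CaCO3
Moles of CaO = 3.16016 × (1/1) = 3.16016 mol
Theoretical yield = 3.16016 mol × 56.08 g/mol = 177.22 g
Actual yield = 124.1 g
Percent yield = (124.1 / 177.22) × 100% = 70.0%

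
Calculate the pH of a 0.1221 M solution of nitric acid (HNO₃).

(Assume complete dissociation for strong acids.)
pH = 0.91

[H⁺] = 0.1221 M for strong acid. pH = -log[H⁺] = -log(0.1221)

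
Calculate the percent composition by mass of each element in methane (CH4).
C: 74.88%, H: 25.14%

Molar mass of CH4 = 16.04 g/mol
% C = (1 × 12.01) / 16.04 × 100% = 12.01 / 16.04 × 100% = 74.88%
% H = (4 × 1.008) / 16.04 × 100% = 4.032 / 16.04 × 100% = 25.14%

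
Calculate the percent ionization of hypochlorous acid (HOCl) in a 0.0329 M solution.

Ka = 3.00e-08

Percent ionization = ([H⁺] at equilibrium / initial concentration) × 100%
Percent ionization = 0.0954%

Let x = [H⁺]. Ka = x²/(C - x) ⇒ x² + (3.00e-08)x - (3.00e-08)(0.0329) = 0. x = 3.1402e-05. Percent = (3.1402e-05/0.0329) × 100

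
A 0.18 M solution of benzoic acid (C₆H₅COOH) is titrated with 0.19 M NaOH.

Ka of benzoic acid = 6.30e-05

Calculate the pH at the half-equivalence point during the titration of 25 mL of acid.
pH = pKa = 4.20

At the half-equivalence point, [HA] = [A⁻], so by Henderson–Hasselbalch pH = pKa + log(1) = pKa.
pKa = −log(6.30e-05) = 4.20.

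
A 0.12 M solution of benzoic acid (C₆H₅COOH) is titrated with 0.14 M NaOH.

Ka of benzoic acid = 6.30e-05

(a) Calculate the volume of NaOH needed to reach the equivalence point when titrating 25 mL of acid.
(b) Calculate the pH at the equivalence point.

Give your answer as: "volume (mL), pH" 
V = 21.4 mL, pH = 8.51

(a) At equivalence: moles acid = moles base.
moles acid = 0.12 × 0.025 = 0.003 mol; V_NaOH = 0.003/0.14 = 0.02143 L = 21.4 mL.
(b) At equivalence, all acid → conjugate base A⁻ at [A⁻] = 0.003/0.04643 = 0.06462 M.
Kb = Kw/Ka = 1.0e-14/6.30e-05 = 1.587e-10; [OH⁻] = √(Kb·[A⁻]) = 3.203e-06; pOH = 5.49; pH = 14 − pOH = 8.51.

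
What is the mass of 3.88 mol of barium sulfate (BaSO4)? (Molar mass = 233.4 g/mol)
Mass = 3.88 mol × 233.4 g/mol = 905.6 g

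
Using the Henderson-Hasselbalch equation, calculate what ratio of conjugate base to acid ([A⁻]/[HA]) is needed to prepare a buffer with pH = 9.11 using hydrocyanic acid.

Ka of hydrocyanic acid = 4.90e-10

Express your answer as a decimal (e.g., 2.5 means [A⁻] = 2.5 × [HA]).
[A⁻]/[HA] = 0.631

pKa = −log(4.90e-10) = 9.3098. pH = pKa + log([A⁻]/[HA]). 9.11 = 9.3098 + log(ratio). log(ratio) = 9.11 − 9.3098 = -0.1998. ratio = 10^(-0.1998) = 0.631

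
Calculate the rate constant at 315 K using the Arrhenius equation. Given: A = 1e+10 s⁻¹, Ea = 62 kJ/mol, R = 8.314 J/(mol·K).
5.23e-01 s⁻¹

k = A·exp(-Ea/(R·T)) = 1e+10·exp(-62000/(8.314·315)) = 1e+10·exp(-23.6740) = 1e+10·5.2303e-11 = 5.23e-01 s⁻¹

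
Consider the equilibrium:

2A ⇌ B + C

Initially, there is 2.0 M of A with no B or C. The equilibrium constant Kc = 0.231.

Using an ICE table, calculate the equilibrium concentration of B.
[B] = 0.490 M

ICE: [A] = 2.0 − 2x, [B] = [C] = x.
Kc = x²/(2.0 − 2x)² = 0.231 ⇒ √Kc = x/(2.0 − 2x).
x = √0.231·2.0/(1 + 2√0.231) = 0.48062·2.0/1.9612 = 0.49012.
[B] = x = 0.490 M.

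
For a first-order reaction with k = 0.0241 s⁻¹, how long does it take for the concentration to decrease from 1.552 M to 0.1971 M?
85.63 s

From ln[A] = ln[A]₀ - k·t: t = ln([A]₀/[A])/k = ln(1.552/0.1971)/0.0241 = ln(7.8742)/0.0241 = 2.0636/0.0241 = 85.63 s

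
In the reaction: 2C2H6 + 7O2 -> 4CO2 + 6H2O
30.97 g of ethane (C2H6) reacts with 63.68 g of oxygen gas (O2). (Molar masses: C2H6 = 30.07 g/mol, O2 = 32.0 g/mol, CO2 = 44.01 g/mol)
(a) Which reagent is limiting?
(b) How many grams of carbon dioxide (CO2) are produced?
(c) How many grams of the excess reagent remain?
(a) O2, (b) 50.05 g, (c) 13.87 g

Moles of C2H6 = 30.97 g ÷ 30.07 g/mol = 1.02993 mol
Moles of O2 = 63.68 g ÷ 32.0 g/mol = 1.99 mol
Moles ÷ coefficient: C2H6: 1.02993/2 = 0.515, O2: 1.99/7 = 0.2843
(a) O2 has the smaller value, so O2 is the limiting reagent.
(b) Moles of CO2 = 1.99 mol O2 × (4/7) = 1.13714 mol; mass = 1.13714 mol × 44.01 g/mol = 50.05 g
(c) C2H6 consumed = 1.99 × (2/7) = 0.568571 mol; remaining = 1.02993 − 0.568571 = 0.461359 mol; mass = 0.461359 mol × 30.07 g/mol = 13.87 g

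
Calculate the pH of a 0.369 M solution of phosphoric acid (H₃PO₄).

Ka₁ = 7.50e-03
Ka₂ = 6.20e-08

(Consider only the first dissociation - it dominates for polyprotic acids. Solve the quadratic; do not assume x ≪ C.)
pH = 1.31

x² + Ka₁·x − Ka₁·C = 0 with Ka₁ = 7.50e-03, C = 0.369.
x = (−Ka₁ + √(Ka₁² + 4·Ka₁·C))/2 = 4.8991e-02 M, so pH = 1.31.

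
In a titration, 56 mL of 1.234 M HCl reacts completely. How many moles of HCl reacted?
Moles = Molarity × Volume (L)
Moles = 1.234 M × 0.056 L = 0.0691 mol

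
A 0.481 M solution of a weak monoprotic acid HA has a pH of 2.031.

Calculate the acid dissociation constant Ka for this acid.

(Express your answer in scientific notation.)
K_a = 1.84e-04

[H⁺] = 10^(−pH) = 10^(−2.031) = 9.311e-03 M. For HA ⇌ H⁺ + A⁻, Ka = x²/(C − x) = (9.311e-03)²/(0.481 − 9.311e-03) = 1.84e-04.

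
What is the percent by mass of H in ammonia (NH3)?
Mass of H in formula = 1.008 × 3 = 3.024 g/mol
Molar mass = 17.03 g/mol
% H = (3.024/17.03) × 100% = 17.76%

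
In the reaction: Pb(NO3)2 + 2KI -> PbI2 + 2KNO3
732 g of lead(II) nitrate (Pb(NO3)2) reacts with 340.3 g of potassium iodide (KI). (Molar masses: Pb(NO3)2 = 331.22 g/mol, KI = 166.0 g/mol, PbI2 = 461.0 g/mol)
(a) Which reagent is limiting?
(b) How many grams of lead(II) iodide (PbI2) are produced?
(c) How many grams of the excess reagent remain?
(a) KI, (b) 472.5 g, (c) 392.5 g

Moles of Pb(NO3)2 = 732 g ÷ 331.22 g/mol = 2.21001 mol
Moles of KI = 340.3 g ÷ 166.0 g/mol = 2.05 mol
Moles ÷ coefficient: Pb(NO3)2: 2.21001/1 = 2.21, KI: 2.05/2 = 1.025
(a) KI has the smaller value, so KI is the limiting reagent.
(b) Moles of PbI2 = 2.05 mol KI × (1/2) = 1.025 mol; mass = 1.025 mol × 461.0 g/mol = 472.5 g
(c) Pb(NO3)2 consumed = 2.05 × (1/2) = 1.025 mol; remaining = 2.21001 − 1.025 = 1.18501 mol; mass = 1.18501 mol × 331.22 g/mol = 392.5 g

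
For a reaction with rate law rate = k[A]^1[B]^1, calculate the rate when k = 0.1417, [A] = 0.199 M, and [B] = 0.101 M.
0.002848 M/s

rate = k·[A]^1·[B]^1 = 0.1417·(0.199)^1·(0.101)^1 = 0.1417·0.199·0.101 = 0.002848 M/s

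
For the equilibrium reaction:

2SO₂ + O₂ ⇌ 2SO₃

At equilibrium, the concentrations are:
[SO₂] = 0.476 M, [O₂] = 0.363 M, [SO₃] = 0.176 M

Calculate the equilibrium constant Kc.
K_c = 0.3766

Kc = ([SO₃]^2) / ([SO₂]^2 × [O₂])
   = ((0.176)^2) / ((0.476)^2·(0.363))
   = 0.030976 / 0.082247 = 0.3766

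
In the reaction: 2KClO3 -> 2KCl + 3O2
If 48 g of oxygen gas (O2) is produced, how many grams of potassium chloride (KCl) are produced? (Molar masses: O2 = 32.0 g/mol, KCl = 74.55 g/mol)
Moles of O2 = 48 g ÷ 32.0 g/mol = 1.5 mol
Mole ratio: 2 mol KCl / 3 mol O2
Moles of KCl = 1.5 × (2/3) = 1 mol
Mass of KCl = 1 mol × 74.55 g/mol = 74.55 g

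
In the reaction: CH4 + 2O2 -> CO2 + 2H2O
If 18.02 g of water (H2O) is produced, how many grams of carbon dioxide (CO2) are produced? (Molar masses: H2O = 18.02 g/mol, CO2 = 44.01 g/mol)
Moles of H2O = 18.02 g ÷ 18.02 g/mol = 1 mol
Mole ratio: 1 mol CO2 / 2 mol H2O
Moles of CO2 = 1 × (1/2) = 0.5 mol
Mass of CO2 = 0.5 mol × 44.01 g/mol = 22 g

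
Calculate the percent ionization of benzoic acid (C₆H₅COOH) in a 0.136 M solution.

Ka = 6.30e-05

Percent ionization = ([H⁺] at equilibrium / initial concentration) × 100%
Percent ionization = 2.13%

Let x = [H⁺]. Ka = x²/(C - x) ⇒ x² + (6.30e-05)x - (6.30e-05)(0.136) = 0. x = 2.8958e-03. Percent = (2.8958e-03/0.136) × 100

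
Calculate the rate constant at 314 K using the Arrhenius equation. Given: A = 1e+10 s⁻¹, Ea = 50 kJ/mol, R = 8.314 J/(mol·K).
4.81e+01 s⁻¹

k = A·exp(-Ea/(R·T)) = 1e+10·exp(-50000/(8.314·314)) = 1e+10·exp(-19.1527) = 1e+10·4.8093e-09 = 4.81e+01 s⁻¹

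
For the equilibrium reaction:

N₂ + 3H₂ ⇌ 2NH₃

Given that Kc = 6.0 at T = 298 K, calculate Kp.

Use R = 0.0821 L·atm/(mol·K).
K_p = 0.0100

Δn = (moles gaseous products) − (moles gaseous reactants) = -2
T = 298 K; RT = 0.0821 × 298 = 24.4658
Kp = Kc·(RT)^Δn = 6.0 × (24.4658)^-2 = 6.0 × 0.00167063 = 0.0100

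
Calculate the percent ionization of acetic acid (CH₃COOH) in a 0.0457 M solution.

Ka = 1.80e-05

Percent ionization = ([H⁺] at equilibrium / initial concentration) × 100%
Percent ionization = 1.97%

Let x = [H⁺]. Ka = x²/(C - x) ⇒ x² + (1.80e-05)x - (1.80e-05)(0.0457) = 0. x = 8.9802e-04. Percent = (8.9802e-04/0.0457) × 100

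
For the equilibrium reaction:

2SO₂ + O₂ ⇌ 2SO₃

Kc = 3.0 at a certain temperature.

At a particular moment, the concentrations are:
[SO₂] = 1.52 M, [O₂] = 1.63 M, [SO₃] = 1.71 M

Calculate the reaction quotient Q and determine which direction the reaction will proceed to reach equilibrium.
Q = 0.776, Q < K, reaction proceeds forward (toward products)

Q = ([SO₃]^2) / ([SO₂]^2 × [O₂])
  = ((1.71)^2) / ((1.52)^2·(1.63)) = 2.9241/3.766 = 0.7765
Since Q = 0.7765 < Kc = 3.0, the reaction proceeds forward (toward products) to reach equilibrium.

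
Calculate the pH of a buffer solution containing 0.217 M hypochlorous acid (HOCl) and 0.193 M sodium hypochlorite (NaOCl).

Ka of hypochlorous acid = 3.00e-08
pH = 7.47

pKa = -log(3.00e-08) = 7.52. pH = pKa + log([A⁻]/[HA]) = 7.52 + log(0.193/0.217)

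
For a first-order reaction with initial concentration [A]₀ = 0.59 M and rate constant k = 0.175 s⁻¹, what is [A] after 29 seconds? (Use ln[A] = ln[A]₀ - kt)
0.0037 M

ln[A] = ln[A]₀ - k·t = ln(0.59) - (0.175)·(29) = -0.5276 - 5.0750 = -5.6026
[A] = e^(-5.6026) = 0.0037 M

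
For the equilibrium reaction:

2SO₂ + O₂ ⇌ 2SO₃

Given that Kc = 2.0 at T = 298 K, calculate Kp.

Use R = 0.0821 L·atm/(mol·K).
K_p = 0.0817

Δn = (moles gaseous products) − (moles gaseous reactants) = -1
T = 298 K; RT = 0.0821 × 298 = 24.4658
Kp = Kc·(RT)^Δn = 2.0 × (24.4658)^-1 = 2.0 × 0.0408734 = 0.0817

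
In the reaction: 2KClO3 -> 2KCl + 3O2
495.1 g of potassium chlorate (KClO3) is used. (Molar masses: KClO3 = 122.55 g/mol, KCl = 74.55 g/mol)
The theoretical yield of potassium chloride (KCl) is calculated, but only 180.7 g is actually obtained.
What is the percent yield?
Moles of KClO3 = 495.1 g ÷ 122.55 g/mol = 4.03998 mol
Mole ratio: 2 mol KCl / 2 mol KClO3
Moles of KCl = 4.03998 × (2/2) = 4.03998 mol
Theoretical yield = 4.03998 mol × 74.55 g/mol = 301.18 g
Actual yield = 180.7 g
Percent yield = (180.7 / 301.18) × 100% = 60.0%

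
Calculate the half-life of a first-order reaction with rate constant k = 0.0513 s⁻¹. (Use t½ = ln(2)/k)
13.51 s

t½ = ln(2)/k = 0.6931/0.0513 = 13.51 s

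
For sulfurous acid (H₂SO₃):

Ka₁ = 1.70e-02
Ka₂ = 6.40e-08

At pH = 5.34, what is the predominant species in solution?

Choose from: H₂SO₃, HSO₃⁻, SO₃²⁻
HSO₃⁻

pKa1 = 1.77, pKa2 = 7.19. Each pKa is the crossover between adjacent species; pH = 5.34 lies in the region where HSO₃⁻ predominates.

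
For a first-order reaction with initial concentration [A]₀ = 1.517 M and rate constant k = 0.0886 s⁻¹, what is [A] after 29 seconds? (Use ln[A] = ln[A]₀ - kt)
0.1162 M

ln[A] = ln[A]₀ - k·t = ln(1.517) - (0.0886)·(29) = 0.4167 - 2.5694 = -2.1527
[A] = e^(-2.1527) = 0.1162 M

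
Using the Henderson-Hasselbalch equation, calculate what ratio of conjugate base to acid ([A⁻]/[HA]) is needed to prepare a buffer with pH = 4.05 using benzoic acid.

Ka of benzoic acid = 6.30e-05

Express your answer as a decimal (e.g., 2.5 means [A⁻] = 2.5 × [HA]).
[A⁻]/[HA] = 0.707

pKa = −log(6.30e-05) = 4.2007. pH = pKa + log([A⁻]/[HA]). 4.05 = 4.2007 + log(ratio). log(ratio) = 4.05 − 4.2007 = -0.1507. ratio = 10^(-0.1507) = 0.707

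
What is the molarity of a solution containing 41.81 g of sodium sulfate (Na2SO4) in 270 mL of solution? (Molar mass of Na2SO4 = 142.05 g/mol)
Moles of Na2SO4 = 41.81 g ÷ 142.05 g/mol = 0.294333 mol
Volume = 270 mL = 0.27 L
Molarity = 0.294333 mol ÷ 0.27 L = 1.09 M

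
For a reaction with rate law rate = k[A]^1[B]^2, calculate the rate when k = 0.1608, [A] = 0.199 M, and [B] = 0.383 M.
0.004694 M/s

rate = k·[A]^1·[B]^2 = 0.1608·(0.199)^1·(0.383)^2 = 0.1608·0.199·0.146689 = 0.004694 M/s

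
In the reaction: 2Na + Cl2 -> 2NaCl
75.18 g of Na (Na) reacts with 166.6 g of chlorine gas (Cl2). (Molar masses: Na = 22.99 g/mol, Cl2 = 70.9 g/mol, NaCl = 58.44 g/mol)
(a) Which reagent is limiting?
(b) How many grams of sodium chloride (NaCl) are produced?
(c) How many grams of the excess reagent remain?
(a) Na, (b) 191.1 g, (c) 50.67 g

Moles of Na = 75.18 g ÷ 22.99 g/mol = 3.27012 mol
Moles of Cl2 = 166.6 g ÷ 70.9 g/mol = 2.34979 mol
Moles ÷ coefficient: Na: 3.27012/2 = 1.635, Cl2: 2.34979/1 = 2.35
(a) Na has the smaller value, so Na is the limiting reagent.
(b) Moles of NaCl = 3.27012 mol Na × (2/2) = 3.27012 mol; mass = 3.27012 mol × 58.44 g/mol = 191.1 g
(c) Cl2 consumed = 3.27012 × (1/2) = 1.63506 mol; remaining = 2.34979 − 1.63506 = 0.71473 mol; mass = 0.71473 mol × 70.9 g/mol = 50.67 g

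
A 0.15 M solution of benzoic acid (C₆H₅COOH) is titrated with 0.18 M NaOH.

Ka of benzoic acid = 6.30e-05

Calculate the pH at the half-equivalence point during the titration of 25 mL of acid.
pH = pKa = 4.20

At the half-equivalence point, [HA] = [A⁻], so by Henderson–Hasselbalch pH = pKa + log(1) = pKa.
pKa = −log(6.30e-05) = 4.20.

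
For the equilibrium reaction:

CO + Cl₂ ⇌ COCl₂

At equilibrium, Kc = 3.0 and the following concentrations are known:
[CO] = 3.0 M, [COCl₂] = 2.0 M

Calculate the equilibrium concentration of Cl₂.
[Cl₂] = 0.2222 M

Kc = ([COCl₂]) / ([CO] × [Cl₂]) = 3.0
[Cl₂]^1 = (product terms)/(Kc · other reactant terms) = 2 / (3.0 · 3) = 0.22222
[Cl₂] = 0.2222 M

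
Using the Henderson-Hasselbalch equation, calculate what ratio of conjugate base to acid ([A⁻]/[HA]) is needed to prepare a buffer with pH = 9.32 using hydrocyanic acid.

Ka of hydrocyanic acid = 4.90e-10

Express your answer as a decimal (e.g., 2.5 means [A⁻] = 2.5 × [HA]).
[A⁻]/[HA] = 1.024

pKa = −log(4.90e-10) = 9.3098. pH = pKa + log([A⁻]/[HA]). 9.32 = 9.3098 + log(ratio). log(ratio) = 9.32 − 9.3098 = 0.0102. ratio = 10^(0.0102) = 1.024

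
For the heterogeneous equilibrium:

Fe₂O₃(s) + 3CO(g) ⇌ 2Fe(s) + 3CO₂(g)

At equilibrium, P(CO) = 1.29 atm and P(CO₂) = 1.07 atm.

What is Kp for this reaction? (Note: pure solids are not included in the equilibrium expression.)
K_p = 0.571

Solids (Fe₂O₃, Fe) are excluded.
Kp = P(CO₂)³/P(CO)³ = (1.07)³/(1.29)³ = 1.225/2.147 = 0.571.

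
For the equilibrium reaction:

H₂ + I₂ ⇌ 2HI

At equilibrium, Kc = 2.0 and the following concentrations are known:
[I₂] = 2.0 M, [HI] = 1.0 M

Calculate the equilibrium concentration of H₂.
[H₂] = 0.2500 M

Kc = ([HI]^2) / ([H₂] × [I₂]) = 2.0
[H₂]^1 = (product terms)/(Kc · other reactant terms) = 1 / (2.0 · 2) = 0.25
[H₂] = 0.2500 M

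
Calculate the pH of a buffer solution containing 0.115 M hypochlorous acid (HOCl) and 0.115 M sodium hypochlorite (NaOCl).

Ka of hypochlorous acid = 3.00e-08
pH = 7.52

pKa = -log(3.00e-08) = 7.52. pH = pKa + log([A⁻]/[HA]) = 7.52 + log(0.115/0.115)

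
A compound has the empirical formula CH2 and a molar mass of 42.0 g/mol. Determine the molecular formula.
Empirical formula mass of CH2 = 14.03 g/mol
Multiplier = 42.0 / 14.03 ≈ 3
Molecular formula = (CH2) × 3 = C3H6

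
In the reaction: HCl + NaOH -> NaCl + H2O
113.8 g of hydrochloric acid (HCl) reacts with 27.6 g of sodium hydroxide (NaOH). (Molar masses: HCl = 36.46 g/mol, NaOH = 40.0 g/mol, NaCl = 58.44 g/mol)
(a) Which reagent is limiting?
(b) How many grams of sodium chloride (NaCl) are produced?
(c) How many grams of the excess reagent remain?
(a) NaOH, (b) 40.32 g, (c) 88.64 g

Moles of HCl = 113.8 g ÷ 36.46 g/mol = 3.12123 mol
Moles of NaOH = 27.6 g ÷ 40.0 g/mol = 0.69 mol
Moles ÷ coefficient: HCl: 3.12123/1 = 3.121, NaOH: 0.69/1 = 0.69
(a) NaOH has the smaller value, so NaOH is the limiting reagent.
(b) Moles of NaCl = 0.69 mol NaOH × (1/1) = 0.69 mol; mass = 0.69 mol × 58.44 g/mol = 40.32 g
(c) HCl consumed = 0.69 × (1/1) = 0.69 mol; remaining = 3.12123 − 0.69 = 2.43123 mol; mass = 2.43123 mol × 36.46 g/mol = 88.64 g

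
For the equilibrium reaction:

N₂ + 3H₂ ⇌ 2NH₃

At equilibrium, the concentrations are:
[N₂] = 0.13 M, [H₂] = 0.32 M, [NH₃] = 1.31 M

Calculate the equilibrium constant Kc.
K_c = 4.03e+02

Kc = ([NH₃]^2) / ([N₂] × [H₂]^3)
   = ((1.31)^2) / ((0.13)·(0.32)^3)
   = 1.7161 / 0.0042598 = 4.03e+02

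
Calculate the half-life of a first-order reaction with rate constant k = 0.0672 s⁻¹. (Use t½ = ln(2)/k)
10.31 s

t½ = ln(2)/k = 0.6931/0.0672 = 10.31 s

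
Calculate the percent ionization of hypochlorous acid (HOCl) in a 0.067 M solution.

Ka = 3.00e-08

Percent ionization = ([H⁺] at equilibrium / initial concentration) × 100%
Percent ionization = 0.0669%

Let x = [H⁺]. Ka = x²/(C - x) ⇒ x² + (3.00e-08)x - (3.00e-08)(0.067) = 0. x = 4.4818e-05. Percent = (4.4818e-05/0.067) × 100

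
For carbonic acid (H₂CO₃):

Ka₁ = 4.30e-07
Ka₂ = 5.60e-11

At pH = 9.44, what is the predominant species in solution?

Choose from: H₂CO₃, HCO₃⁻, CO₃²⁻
HCO₃⁻

pKa1 = 6.37, pKa2 = 10.25. Each pKa is the crossover between adjacent species; pH = 9.44 lies in the region where HCO₃⁻ predominates.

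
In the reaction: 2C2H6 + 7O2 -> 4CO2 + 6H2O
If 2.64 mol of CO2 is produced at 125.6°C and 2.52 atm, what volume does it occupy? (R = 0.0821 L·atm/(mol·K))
T = 125.6°C + 273.15 = 398.75 K
V = nRT/P = (2.64 × 0.0821 × 398.75) / 2.52
V = 34.30 L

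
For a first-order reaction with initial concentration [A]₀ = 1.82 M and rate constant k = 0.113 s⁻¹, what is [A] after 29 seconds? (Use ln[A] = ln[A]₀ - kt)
0.0687 M

ln[A] = ln[A]₀ - k·t = ln(1.82) - (0.113)·(29) = 0.5988 - 3.2770 = -2.6782
[A] = e^(-2.6782) = 0.0687 M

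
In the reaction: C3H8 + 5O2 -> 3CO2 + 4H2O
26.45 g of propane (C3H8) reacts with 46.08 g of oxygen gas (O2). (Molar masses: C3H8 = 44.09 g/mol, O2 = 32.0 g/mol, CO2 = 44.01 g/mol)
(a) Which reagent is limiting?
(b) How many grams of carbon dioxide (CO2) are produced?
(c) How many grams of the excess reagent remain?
(a) O2, (b) 38.02 g, (c) 13.75 g

Moles of C3H8 = 26.45 g ÷ 44.09 g/mol = 0.599909 mol
Moles of O2 = 46.08 g ÷ 32.0 g/mol = 1.44 mol
Moles ÷ coefficient: C3H8: 0.599909/1 = 0.5999, O2: 1.44/5 = 0.288
(a) O2 has the smaller value, so O2 is the limiting reagent.
(b) Moles of CO2 = 1.44 mol O2 × (3/5) = 0.864 mol; mass = 0.864 mol × 44.01 g/mol = 38.02 g
(c) C3H8 consumed = 1.44 × (1/5) = 0.288 mol; remaining = 0.599909 − 0.288 = 0.311909 mol; mass = 0.311909 mol × 44.09 g/mol = 13.75 g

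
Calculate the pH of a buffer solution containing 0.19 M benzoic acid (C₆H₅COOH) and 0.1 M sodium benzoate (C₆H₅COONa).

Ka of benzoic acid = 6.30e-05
pH = 3.92

pKa = -log(6.30e-05) = 4.20. pH = pKa + log([A⁻]/[HA]) = 4.20 + log(0.1/0.19)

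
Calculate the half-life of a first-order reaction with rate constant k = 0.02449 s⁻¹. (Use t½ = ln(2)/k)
28.30 s

t½ = ln(2)/k = 0.6931/0.02449 = 28.30 s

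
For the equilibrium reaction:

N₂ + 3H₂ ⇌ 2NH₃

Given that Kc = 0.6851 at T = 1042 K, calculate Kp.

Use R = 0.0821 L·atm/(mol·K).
K_p = 9.36e-05

Δn = (moles gaseous products) − (moles gaseous reactants) = -2
T = 1042 K; RT = 0.0821 × 1042 = 85.5482
Kp = Kc·(RT)^Δn = 0.6851 × (85.5482)^-2 = 0.6851 × 0.00013664 = 9.36e-05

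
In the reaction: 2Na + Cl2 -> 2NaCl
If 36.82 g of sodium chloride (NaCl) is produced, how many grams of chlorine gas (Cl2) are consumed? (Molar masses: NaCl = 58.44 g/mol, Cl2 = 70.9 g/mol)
Moles of NaCl = 36.82 g ÷ 58.44 g/mol = 0.630048 mol
Mole ratio: 1 mol Cl2 / 2 mol NaCl
Moles of Cl2 = 0.630048 × (1/2) = 0.315024 mol
Mass of Cl2 = 0.315024 mol × 70.9 g/mol = 22.34 g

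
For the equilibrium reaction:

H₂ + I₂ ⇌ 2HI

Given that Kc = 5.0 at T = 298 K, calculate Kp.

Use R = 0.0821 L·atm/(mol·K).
K_p = 5.0000

Δn = (moles gaseous products) − (moles gaseous reactants) = 0
T = 298 K; RT = 0.0821 × 298 = 24.4658
Kp = Kc·(RT)^Δn = 5.0 × (24.4658)^0 = 5.0 × 1 = 5.0000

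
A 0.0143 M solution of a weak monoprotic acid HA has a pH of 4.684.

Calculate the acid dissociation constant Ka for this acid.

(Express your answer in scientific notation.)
K_a = 3.00e-08

[H⁺] = 10^(−pH) = 10^(−4.684) = 2.070e-05 M. For HA ⇌ H⁺ + A⁻, Ka = x²/(C − x) = (2.070e-05)²/(0.0143 − 2.070e-05) = 3.00e-08.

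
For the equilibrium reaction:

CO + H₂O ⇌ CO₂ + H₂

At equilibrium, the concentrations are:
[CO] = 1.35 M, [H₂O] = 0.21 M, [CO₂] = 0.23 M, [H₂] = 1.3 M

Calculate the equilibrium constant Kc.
K_c = 1.0547

Kc = ([CO₂] × [H₂]) / ([CO] × [H₂O])
   = ((0.23)·(1.3)) / ((1.35)·(0.21))
   = 0.299 / 0.2835 = 1.0547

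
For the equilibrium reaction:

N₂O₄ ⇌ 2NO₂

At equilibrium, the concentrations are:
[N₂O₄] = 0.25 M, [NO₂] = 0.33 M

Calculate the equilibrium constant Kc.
K_c = 0.4356

Kc = ([NO₂]^2) / ([N₂O₄])
   = ((0.33)^2) / ((0.25))
   = 0.1089 / 0.25 = 0.4356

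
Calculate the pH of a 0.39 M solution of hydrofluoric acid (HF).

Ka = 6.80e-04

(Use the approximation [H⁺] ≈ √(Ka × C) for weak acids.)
pH = 1.79

[H⁺] = √(Ka × C) = √(6.80e-04 × 0.39) = 1.6285e-02. pH = -log(1.6285e-02)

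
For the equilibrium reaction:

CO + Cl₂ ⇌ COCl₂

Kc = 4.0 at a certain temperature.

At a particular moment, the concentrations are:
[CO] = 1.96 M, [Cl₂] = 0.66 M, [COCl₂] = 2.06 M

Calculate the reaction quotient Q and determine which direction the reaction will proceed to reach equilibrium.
Q = 1.592, Q < K, reaction proceeds forward (toward products)

Q = ([COCl₂]) / ([CO] × [Cl₂])
  = ((2.06)) / ((1.96)·(0.66)) = 2.06/1.2936 = 1.592
Since Q = 1.592 < Kc = 4.0, the reaction proceeds forward (toward products) to reach equilibrium.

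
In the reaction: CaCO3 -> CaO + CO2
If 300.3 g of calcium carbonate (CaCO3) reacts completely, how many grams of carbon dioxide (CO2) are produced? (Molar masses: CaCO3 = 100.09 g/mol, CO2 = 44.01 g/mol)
Moles of CaCO3 = 300.3 g ÷ 100.09 g/mol = 3.0003 mol
Mole ratio: 1 mol CO2 / 1 mol CaCO3
Moles of CO2 = 3.0003 × (1/1) = 3.0003 mol
Mass of CO2 = 3.0003 mol × 44.01 g/mol = 132 g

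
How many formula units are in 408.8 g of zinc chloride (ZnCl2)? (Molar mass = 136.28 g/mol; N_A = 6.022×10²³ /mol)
Moles = 408.8 g ÷ 136.28 g/mol = 2.99971 mol
Formula units = 2.99971 mol × 6.022×10²³ /mol = 1.806e+24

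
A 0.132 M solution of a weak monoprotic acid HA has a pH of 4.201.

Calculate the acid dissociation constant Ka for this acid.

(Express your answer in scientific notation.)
K_a = 3.00e-08

[H⁺] = 10^(−pH) = 10^(−4.201) = 6.295e-05 M. For HA ⇌ H⁺ + A⁻, Ka = x²/(C − x) = (6.295e-05)²/(0.132 − 6.295e-05) = 3.00e-08.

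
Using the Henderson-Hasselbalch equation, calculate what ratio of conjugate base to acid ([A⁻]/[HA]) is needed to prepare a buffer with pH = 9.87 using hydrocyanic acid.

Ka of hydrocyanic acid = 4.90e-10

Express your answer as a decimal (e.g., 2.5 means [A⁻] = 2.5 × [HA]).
[A⁻]/[HA] = 3.632

pKa = −log(4.90e-10) = 9.3098. pH = pKa + log([A⁻]/[HA]). 9.87 = 9.3098 + log(ratio). log(ratio) = 9.87 − 9.3098 = 0.5602. ratio = 10^(0.5602) = 3.632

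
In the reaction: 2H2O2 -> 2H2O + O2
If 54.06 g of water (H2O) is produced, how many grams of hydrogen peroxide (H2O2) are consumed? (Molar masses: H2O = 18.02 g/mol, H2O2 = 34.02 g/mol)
Moles of H2O = 54.06 g ÷ 18.02 g/mol = 3 mol
Mole ratio: 2 mol H2O2 / 2 mol H2O
Moles of H2O2 = 3 × (2/2) = 3 mol
Mass of H2O2 = 3 mol × 34.02 g/mol = 102.1 g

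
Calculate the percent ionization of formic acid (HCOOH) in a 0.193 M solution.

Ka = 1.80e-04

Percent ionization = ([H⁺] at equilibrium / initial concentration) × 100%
Percent ionization = 3.01%

Let x = [H⁺]. Ka = x²/(C - x) ⇒ x² + (1.80e-04)x - (1.80e-04)(0.193) = 0. x = 5.8048e-03. Percent = (5.8048e-03/0.193) × 100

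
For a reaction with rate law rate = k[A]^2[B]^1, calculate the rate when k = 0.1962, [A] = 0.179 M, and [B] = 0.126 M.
0.0007921 M/s

rate = k·[A]^2·[B]^1 = 0.1962·(0.179)^2·(0.126)^1 = 0.1962·0.032041·0.126 = 0.0007921 M/s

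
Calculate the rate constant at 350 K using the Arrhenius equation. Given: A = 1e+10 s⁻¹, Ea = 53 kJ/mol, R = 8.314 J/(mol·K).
1.23e+02 s⁻¹

k = A·exp(-Ea/(R·T)) = 1e+10·exp(-53000/(8.314·350)) = 1e+10·exp(-18.2137) = 1e+10·1.2300e-08 = 1.23e+02 s⁻¹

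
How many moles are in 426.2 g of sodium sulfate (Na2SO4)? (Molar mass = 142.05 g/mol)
Moles = 426.2 g ÷ 142.05 g/mol = 3 mol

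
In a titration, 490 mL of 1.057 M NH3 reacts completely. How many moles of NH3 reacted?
Moles = Molarity × Volume (L)
Moles = 1.057 M × 0.49 L = 0.5179 mol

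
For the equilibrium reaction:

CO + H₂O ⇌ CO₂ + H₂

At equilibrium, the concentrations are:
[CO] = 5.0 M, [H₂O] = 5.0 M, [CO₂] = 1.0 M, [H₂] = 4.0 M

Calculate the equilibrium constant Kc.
K_c = 0.1600

Kc = ([CO₂] × [H₂]) / ([CO] × [H₂O])
   = ((1.0)·(4.0)) / ((5.0)·(5.0))
   = 4 / 25 = 0.1600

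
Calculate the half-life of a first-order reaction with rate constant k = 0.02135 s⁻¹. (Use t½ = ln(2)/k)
32.47 s

t½ = ln(2)/k = 0.6931/0.02135 = 32.47 s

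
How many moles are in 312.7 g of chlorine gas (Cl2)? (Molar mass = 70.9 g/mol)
Moles = 312.7 g ÷ 70.9 g/mol = 4.41 mol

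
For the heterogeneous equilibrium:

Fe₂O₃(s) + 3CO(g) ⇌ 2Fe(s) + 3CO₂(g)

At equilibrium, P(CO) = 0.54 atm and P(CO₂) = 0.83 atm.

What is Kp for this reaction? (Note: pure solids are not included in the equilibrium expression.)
K_p = 3.631

Solids (Fe₂O₃, Fe) are excluded.
Kp = P(CO₂)³/P(CO)³ = (0.83)³/(0.54)³ = 0.5718/0.1575 = 3.631.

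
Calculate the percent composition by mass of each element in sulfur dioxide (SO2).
S: 50.05%, O: 49.95%

Molar mass of SO2 = 64.07 g/mol
% S = (1 × 32.07) / 64.07 × 100% = 32.07 / 64.07 × 100% = 50.05%
% O = (2 × 16.0) / 64.07 × 100% = 32 / 64.07 × 100% = 49.95%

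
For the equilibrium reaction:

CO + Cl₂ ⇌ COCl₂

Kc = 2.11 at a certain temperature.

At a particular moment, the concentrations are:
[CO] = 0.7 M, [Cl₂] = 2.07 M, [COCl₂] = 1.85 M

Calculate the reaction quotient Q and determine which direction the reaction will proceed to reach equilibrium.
Q = 1.277, Q < K, reaction proceeds forward (toward products)

Q = ([COCl₂]) / ([CO] × [Cl₂])
  = ((1.85)) / ((0.7)·(2.07)) = 1.85/1.449 = 1.277
Since Q = 1.277 < Kc = 2.11, the reaction proceeds forward (toward products) to reach equilibrium.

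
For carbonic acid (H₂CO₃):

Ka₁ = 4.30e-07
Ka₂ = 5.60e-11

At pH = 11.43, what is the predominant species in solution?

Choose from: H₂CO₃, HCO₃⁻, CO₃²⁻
CO₃²⁻

pKa1 = 6.37, pKa2 = 10.25. Each pKa is the crossover between adjacent species; pH = 11.43 lies in the region where CO₃²⁻ predominates.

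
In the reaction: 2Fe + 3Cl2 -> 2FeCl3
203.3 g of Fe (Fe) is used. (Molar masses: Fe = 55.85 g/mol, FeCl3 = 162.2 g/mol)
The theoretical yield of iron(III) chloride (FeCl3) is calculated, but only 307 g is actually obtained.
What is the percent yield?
Moles of Fe = 203.3 g ÷ 55.85 g/mol = 3.64011 mol
Mole ratio: 2 mol FeCl3 / 2 mol Fe
Moles of FeCl3 = 3.64011 × (2/2) = 3.64011 mol
Theoretical yield = 3.64011 mol × 162.2 g/mol = 590.43 g
Actual yield = 307 g
Percent yield = (307 / 590.43) × 100% = 52.0%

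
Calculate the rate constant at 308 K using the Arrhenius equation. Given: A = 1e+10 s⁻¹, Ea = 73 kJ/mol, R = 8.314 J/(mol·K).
4.16e-03 s⁻¹

k = A·exp(-Ea/(R·T)) = 1e+10·exp(-73000/(8.314·308)) = 1e+10·exp(-28.5077) = 1e+10·4.1616e-13 = 4.16e-03 s⁻¹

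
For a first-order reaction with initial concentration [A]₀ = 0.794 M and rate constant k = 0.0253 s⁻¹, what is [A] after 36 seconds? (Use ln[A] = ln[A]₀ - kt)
0.3193 M

ln[A] = ln[A]₀ - k·t = ln(0.794) - (0.0253)·(36) = -0.2307 - 0.9108 = -1.1415
[A] = e^(-1.1415) = 0.3193 M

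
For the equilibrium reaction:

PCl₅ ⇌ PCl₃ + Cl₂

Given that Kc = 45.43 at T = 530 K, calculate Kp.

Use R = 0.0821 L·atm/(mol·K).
K_p = 1.98e+03

Δn = (moles gaseous products) − (moles gaseous reactants) = 1
T = 530 K; RT = 0.0821 × 530 = 43.513
Kp = Kc·(RT)^Δn = 45.43 × (43.513)^1 = 45.43 × 43.513 = 1.98e+03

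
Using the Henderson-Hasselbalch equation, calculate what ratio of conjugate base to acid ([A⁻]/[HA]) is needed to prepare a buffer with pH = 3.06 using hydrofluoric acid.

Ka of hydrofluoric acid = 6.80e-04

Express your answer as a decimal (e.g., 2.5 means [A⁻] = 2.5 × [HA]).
[A⁻]/[HA] = 0.781

pKa = −log(6.80e-04) = 3.1675. pH = pKa + log([A⁻]/[HA]). 3.06 = 3.1675 + log(ratio). log(ratio) = 3.06 − 3.1675 = -0.1075. ratio = 10^(-0.1075) = 0.781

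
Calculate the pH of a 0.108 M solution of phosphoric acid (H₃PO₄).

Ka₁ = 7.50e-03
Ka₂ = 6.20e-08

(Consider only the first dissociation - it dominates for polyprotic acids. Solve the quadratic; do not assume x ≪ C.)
pH = 1.60

x² + Ka₁·x − Ka₁·C = 0 with Ka₁ = 7.50e-03, C = 0.108.
x = (−Ka₁ + √(Ka₁² + 4·Ka₁·C))/2 = 2.4956e-02 M, so pH = 1.60.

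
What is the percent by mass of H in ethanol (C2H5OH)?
Mass of H in formula = 1.008 × 6 = 6.048 g/mol
Molar mass = 46.07 g/mol
% H = (6.048/46.07) × 100% = 13.13%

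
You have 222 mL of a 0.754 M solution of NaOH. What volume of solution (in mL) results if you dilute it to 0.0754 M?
Using M₁V₁ = M₂V₂:
0.754 × 222 = 0.0754 × V₂
V₂ = (0.754 × 222) / 0.0754 = 2220 mL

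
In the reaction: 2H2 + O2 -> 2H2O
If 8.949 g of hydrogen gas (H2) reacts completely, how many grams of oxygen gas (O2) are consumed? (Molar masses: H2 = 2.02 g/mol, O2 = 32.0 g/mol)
Moles of H2 = 8.949 g ÷ 2.02 g/mol = 4.4302 mol
Mole ratio: 1 mol O2 / 2 mol H2
Moles of O2 = 4.4302 × (1/2) = 2.2151 mol
Mass of O2 = 2.2151 mol × 32.0 g/mol = 70.88 g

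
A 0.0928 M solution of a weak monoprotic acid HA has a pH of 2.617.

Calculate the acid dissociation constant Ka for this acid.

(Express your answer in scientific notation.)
K_a = 6.46e-05

[H⁺] = 10^(−pH) = 10^(−2.617) = 2.415e-03 M. For HA ⇌ H⁺ + A⁻, Ka = x²/(C − x) = (2.415e-03)²/(0.0928 − 2.415e-03) = 6.46e-05.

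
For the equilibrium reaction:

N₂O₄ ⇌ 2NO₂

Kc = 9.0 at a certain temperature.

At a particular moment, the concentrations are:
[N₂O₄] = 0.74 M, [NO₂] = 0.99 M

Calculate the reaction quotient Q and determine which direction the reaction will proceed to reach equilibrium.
Q = 1.324, Q < K, reaction proceeds forward (toward products)

Q = ([NO₂]^2) / ([N₂O₄])
  = ((0.99)^2) / ((0.74)) = 0.9801/0.74 = 1.324
Since Q = 1.324 < Kc = 9.0, the reaction proceeds forward (toward products) to reach equilibrium.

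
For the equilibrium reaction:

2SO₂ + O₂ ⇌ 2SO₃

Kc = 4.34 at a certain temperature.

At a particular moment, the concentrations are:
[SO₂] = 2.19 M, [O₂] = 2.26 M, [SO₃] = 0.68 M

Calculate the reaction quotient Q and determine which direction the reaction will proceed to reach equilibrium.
Q = 0.043, Q < K, reaction proceeds forward (toward products)

Q = ([SO₃]^2) / ([SO₂]^2 × [O₂])
  = ((0.68)^2) / ((2.19)^2·(2.26)) = 0.4624/10.839 = 0.04266
Since Q = 0.04266 < Kc = 4.34, the reaction proceeds forward (toward products) to reach equilibrium.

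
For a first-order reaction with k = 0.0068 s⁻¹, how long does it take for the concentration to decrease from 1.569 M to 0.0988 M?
406.63 s

From ln[A] = ln[A]₀ - k·t: t = ln([A]₀/[A])/k = ln(1.569/0.0988)/0.0068 = ln(15.8806)/0.0068 = 2.7651/0.0068 = 406.63 s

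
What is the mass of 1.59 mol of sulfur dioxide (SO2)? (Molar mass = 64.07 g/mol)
Mass = 1.59 mol × 64.07 g/mol = 101.9 g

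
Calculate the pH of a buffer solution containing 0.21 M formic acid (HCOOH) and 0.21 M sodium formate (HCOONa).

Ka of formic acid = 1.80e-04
pH = 3.74

pKa = -log(1.80e-04) = 3.74. pH = pKa + log([A⁻]/[HA]) = 3.74 + log(0.21/0.21)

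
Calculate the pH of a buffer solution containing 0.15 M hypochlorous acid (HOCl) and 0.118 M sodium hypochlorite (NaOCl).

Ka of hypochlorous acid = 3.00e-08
pH = 7.42

pKa = -log(3.00e-08) = 7.52. pH = pKa + log([A⁻]/[HA]) = 7.52 + log(0.118/0.15)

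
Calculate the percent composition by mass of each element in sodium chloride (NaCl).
Na: 39.34%, Cl: 60.66%

Molar mass of NaCl = 58.44 g/mol
% Na = (1 × 22.99) / 58.44 × 100% = 22.99 / 58.44 × 100% = 39.34%
% Cl = (1 × 35.45) / 58.44 × 100% = 35.45 / 58.44 × 100% = 60.66%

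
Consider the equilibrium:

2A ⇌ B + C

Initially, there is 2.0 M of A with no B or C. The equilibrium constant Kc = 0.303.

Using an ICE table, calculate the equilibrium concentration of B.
[B] = 0.524 M

ICE: [A] = 2.0 − 2x, [B] = [C] = x.
Kc = x²/(2.0 − 2x)² = 0.303 ⇒ √Kc = x/(2.0 − 2x).
x = √0.303·2.0/(1 + 2√0.303) = 0.55045·2.0/2.1009 = 0.52402.
[B] = x = 0.524 M.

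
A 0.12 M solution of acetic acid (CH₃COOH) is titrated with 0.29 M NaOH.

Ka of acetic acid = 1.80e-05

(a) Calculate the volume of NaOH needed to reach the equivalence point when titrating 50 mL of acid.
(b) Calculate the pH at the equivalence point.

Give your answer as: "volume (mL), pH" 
V = 20.7 mL, pH = 8.84

(a) At equivalence: moles acid = moles base.
moles acid = 0.12 × 0.05 = 0.006 mol; V_NaOH = 0.006/0.29 = 0.02069 L = 20.7 mL.
(b) At equivalence, all acid → conjugate base A⁻ at [A⁻] = 0.006/0.07069 = 0.08488 M.
Kb = Kw/Ka = 1.0e-14/1.80e-05 = 5.556e-10; [OH⁻] = √(Kb·[A⁻]) = 6.867e-06; pOH = 5.16; pH = 14 − pOH = 8.84.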